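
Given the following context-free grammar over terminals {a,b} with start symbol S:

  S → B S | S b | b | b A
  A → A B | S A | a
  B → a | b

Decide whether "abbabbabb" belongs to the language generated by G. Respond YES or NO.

Convert to CNF:
  S -> B S | S T0 | T0 A | b
  A -> A B | S A | a
  B -> a | b
  T0 -> b

Fill CYK table bottom-up:
  T[0,0] 'a' = {A,B}
  T[1,1] 'b' = {B,S,T0}  orig:{B,S}
  T[2,2] 'b' = {B,S,T0}  orig:{B,S}
  T[3,3] 'a' = {A,B}
  T[4,4] 'b' = {B,S,T0}  orig:{B,S}
  T[5,5] 'b' = {B,S,T0}  orig:{B,S}
  T[6,6] 'a' = {A,B}
  T[7,7] 'b' = {B,S,T0}  orig:{B,S}
  T[8,8] 'b' = {B,S,T0}  orig:{B,S}
  T[0,1] 'ab' = {A,S}
  T[1,2] 'bb' = {S}
  T[2,3] 'ba' = {A,S}
  T[3,4] 'ab' = {A,S}
  T[4,5] 'bb' = {S}
  T[5,6] 'ba' = {A,S}
  T[6,7] 'ab' = {A,S}
  T[7,8] 'bb' = {S}
  T[0,2] 'abb' = {A,S}
  T[1,3] 'bba' = {A,S}
  T[2,4] 'bab' = {A,S}
  T[3,5] 'abb' = {A,S}
  T[4,6] 'bba' = {A,S}
  T[5,7] 'bab' = {A,S}
  T[6,8] 'abb' = {A,S}
  T[0,3] 'abba' = {A,S}
  T[1,4] 'bbab' = {A,S}
  T[2,5] 'babb' = {A,S}
  T[3,6] 'abba' = {A,S}
  T[4,7] 'bbab' = {A,S}
  T[5,8] 'babb' = {A,S}
  T[0,4] 'abbab' = {A,S}
  T[1,5] 'bbabb' = {A,S}
  T[2,6] 'babba' = {A,S}
  T[3,7] 'abbab' = {A,S}
  T[4,8] 'bbabb' = {A,S}
  T[0,5] 'abbabb' = {A,S}
  T[1,6] 'bbabba' = {A,S}
  T[2,7] 'babbab' = {A,S}
  T[3,8] 'abbabb' = {A,S}
  T[0,6] 'abbabba' = {A,S}
  T[1,7] 'bbabbab' = {A,S}
  T[2,8] 'babbabb' = {A,S}
  T[0,7] 'abbabbab' = {A,S}
  T[1,8] 'bbabbabb' = {A,S}
  T[0,8] 'abbabbabb' = {A,S}

S ∈ T[0,8] ⇒ YES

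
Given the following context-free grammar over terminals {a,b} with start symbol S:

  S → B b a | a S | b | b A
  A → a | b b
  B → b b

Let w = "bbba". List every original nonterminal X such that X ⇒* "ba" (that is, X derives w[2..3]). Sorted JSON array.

CNF form of G:
  S -> B X2 | T0 A | T1 S | b
  A -> T0 T0 | a
  B -> T0 T0
  T0 -> b
  T1 -> a
  X2 -> T0 T1

CYK table (by increasing span), restricted to cells inside w[2..3]:
  T[2,2] 'b' = {S,T0}  orig:{S}
  T[3,3] 'a' = {A,T1}  orig:{A}
  T[2,3] 'ba' = {S,X2}  orig:{S}

Original NTs in T[2,3] deriving "ba": ["S"]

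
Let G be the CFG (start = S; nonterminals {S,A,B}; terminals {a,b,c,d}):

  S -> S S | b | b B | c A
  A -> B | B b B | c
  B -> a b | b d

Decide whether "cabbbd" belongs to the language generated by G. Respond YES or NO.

CNF form of G:
  S -> S S | T0 B | T3 A | b
  A -> B X4 | T0 T2 | T1 T0 | c
  B -> T0 T2 | T1 T0
  T0 -> b
  T1 -> a
  T2 -> d
  T3 -> c
  X4 -> T0 B

Fill CYK table bottom-up:
  [0..0]={A,T3}  "c"  orig:{A}
  [1..1]={T1}  "a"  orig:{}
  [2..2]={S,T0}  "b"  orig:{S}
  [3..3]={S,T0}  "b"  orig:{S}
  [4..4]={S,T0}  "b"  orig:{S}
  [5..5]={T2}  "d"  orig:{}
  [0..1]=∅  "ca"
  [1..2]={A,B}  "ab"
  [2..3]={S}  "bb"
  [3..4]={S}  "bb"
  [4..5]={A,B}  "bd"
  [0..2]={S}  "cab"
  [1..3]=∅  "abb"
  [2..4]={S}  "bbb"
  [3..5]={S,X4}  "bbd"  orig:{S}
  [0..3]={S}  "cabb"
  [1..4]=∅  "abbb"
  [2..5]={S}  "bbbd"
  [0..4]={S}  "cabbb"
  [1..5]={A}  "abbbd"
  [0..5]={S}  "cabbbd"

S ∈ T[0,5] ⇒ YES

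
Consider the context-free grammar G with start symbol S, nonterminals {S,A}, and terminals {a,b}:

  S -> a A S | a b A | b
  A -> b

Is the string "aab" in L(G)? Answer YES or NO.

Convert to CNF:
  S -> T0 X2 | T0 X3 | b
  A -> b
  T0 -> a
  T1 -> b
  X2 -> A S
  X3 -> T1 A

CYK table (by increasing span):
  cell(0,0) a: {T0}  orig:{}
  cell(1,1) a: {T0}  orig:{}
  cell(2,2) b: {A,S,T1}  orig:{A,S}
  cell(0,1) aa: ∅
  cell(1,2) ab: ∅
  cell(0,2) aab: ∅

S ∉ T[0,2] ⇒ NO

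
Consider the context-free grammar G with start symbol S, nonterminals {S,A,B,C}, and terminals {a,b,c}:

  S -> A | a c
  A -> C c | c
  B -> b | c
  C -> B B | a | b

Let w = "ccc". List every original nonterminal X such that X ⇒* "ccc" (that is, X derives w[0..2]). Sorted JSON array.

CNF form of G:
  S -> C T0 | T1 T0 | c
  A -> C T0 | c
  B -> b | c
  C -> B B | a | b
  T0 -> c
  T1 -> a

CYK fill, restricted to cells inside w[0..2]:
  [0..0]={A,B,S,T0}  "c"  orig:{A,B,S}
  [1..1]={A,B,S,T0}  "c"  orig:{A,B,S}
  [2..2]={A,B,S,T0}  "c"  orig:{A,B,S}
  [0..1]={C}  "cc"
  [1..2]={C}  "cc"
  [0..2]={A,S}  "ccc"

Original NTs in T[0,2] deriving "ccc": ["A", "S"]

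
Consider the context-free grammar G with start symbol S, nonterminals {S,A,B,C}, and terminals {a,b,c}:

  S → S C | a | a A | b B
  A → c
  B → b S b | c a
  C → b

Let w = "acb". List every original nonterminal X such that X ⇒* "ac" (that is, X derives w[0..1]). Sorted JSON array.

Convert to CNF:
  S -> S C | T0 B | T2 A | a
  A -> c
  B -> T0 X3 | T1 T2
  C -> b
  T0 -> b
  T1 -> c
  T2 -> a
  X3 -> S T0

CYK table (by increasing span) (cells [i..j] with 0 ≤ i ≤ j ≤ 1 only):
  cell(0,0) a: {S,T2}  orig:{S}
  cell(1,1) c: {A,T1}  orig:{A}
  cell(0,1) ac: {S}

Original NTs in T[0,1] deriving "ac": ["S"]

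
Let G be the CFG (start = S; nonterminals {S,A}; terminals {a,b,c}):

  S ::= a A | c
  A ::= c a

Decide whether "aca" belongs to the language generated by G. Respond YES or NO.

CNF form of G:
  S -> T1 A | c
  A -> T0 T1
  T0 -> c
  T1 -> a

CYK table (by increasing span):
  T[0,0] 'a' = {T1}  orig:{}
  T[1,1] 'c' = {S,T0}  orig:{S}
  T[2,2] 'a' = {T1}  orig:{}
  T[0,1] 'ac' = ∅
  T[1,2] 'ca' = {A}
  T[0,2] 'aca' = {S}

S ∈ T[0,2] ⇒ YES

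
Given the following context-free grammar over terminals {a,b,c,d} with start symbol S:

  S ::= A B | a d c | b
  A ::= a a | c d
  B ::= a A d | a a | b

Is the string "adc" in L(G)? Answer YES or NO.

CNF form of G:
  S -> A B | T0 X4 | b
  A -> T0 T0 | T1 T2
  B -> T0 T0 | T0 X3 | b
  T0 -> a
  T1 -> c
  T2 -> d
  X3 -> A T2
  X4 -> T2 T1

Fill CYK table bottom-up:
  [0..0]={T0}  "a"  orig:{}
  [1..1]={T2}  "d"  orig:{}
  [2..2]={T1}  "c"  orig:{}
  [0..1]=∅  "ad"
  [1..2]={X4}  "dc"  orig:{}
  [0..2]={S}  "adc"

S ∈ T[0,2] ⇒ YES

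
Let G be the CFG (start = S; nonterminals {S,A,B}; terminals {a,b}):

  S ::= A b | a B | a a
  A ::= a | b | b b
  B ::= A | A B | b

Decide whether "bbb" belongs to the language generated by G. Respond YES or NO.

CNF form of G:
  S -> A T0 | T1 B | T1 T1
  A -> T0 T0 | a | b
  B -> A B | T0 T0 | a | b
  T0 -> b
  T1 -> a

Fill CYK table bottom-up:
  cell(0,0) b: {A,B,T0}  orig:{A,B}
  cell(1,1) b: {A,B,T0}  orig:{A,B}
  cell(2,2) b: {A,B,T0}  orig:{A,B}
  cell(0,1) bb: {A,B,S}
  cell(1,2) bb: {A,B,S}
  cell(0,2) bbb: {B,S}

S ∈ T[0,2] ⇒ YES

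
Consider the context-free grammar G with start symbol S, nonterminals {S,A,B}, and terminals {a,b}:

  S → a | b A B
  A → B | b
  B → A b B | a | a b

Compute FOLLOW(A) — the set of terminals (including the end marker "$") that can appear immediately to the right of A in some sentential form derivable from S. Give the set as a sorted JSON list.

FIRST sets, iterate to fixpoint:
iter 1:
  A via A→b: +{b}
  B via B→A b B: +{b}
  B via B→a: +{a}
  S via S→a: +{a}
  S via S→b A B: +{b}
  FIRST[S]={a,b}  FIRST[A]={b}  FIRST[B]={a,b}
iter 2:
  A via A→B: +{a}
  FIRST[S]={a,b}  FIRST[A]={a,b}  FIRST[B]={a,b}
iter 3: (stable)
  FIRST[S]={a,b}  FIRST[A]={a,b}  FIRST[B]={a,b}

FOLLOW iteration:
seed FOLLOW(S) with $
[1]
  B→A b B: FOLLOW(A) ⊇ FIRST(b) = {b}; new: +{b}
  S→b A B: FOLLOW(A) ⊇ FIRST(B) = {a,b}; new: +{a}
  S→b A B: FOLLOW(B) ⊇ FOLLOW(S) ⊇ {$}; new: +{$}
  S: {$}  A: {a,b}  B: {$}
[2]
  A→B: FOLLOW(B) ⊇ FOLLOW(A) ⊇ {a,b}; new: +{a,b}
  S: {$}  A: {a,b}  B: {$,a,b}
[3] (no change)
  S: {$}  A: {a,b}  B: {$,a,b}

FOLLOW(A) = ["a", "b"]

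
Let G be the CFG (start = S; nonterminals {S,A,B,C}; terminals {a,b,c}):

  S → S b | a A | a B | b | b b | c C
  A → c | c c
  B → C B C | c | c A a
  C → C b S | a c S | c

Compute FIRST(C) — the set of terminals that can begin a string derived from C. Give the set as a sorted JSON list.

FIRST iteration:
iter 1:
  A via A→c: +{c}
  B via B→c: +{c}
  C via C→a c S: +{a}
  C via C→c: +{c}
  S via S→a A: +{a}
  S via S→b: +{b}
  S via S→c C: +{c}
  FIRST[S]={a,b,c}  FIRST[A]={c}  FIRST[B]={c}  FIRST[C]={a,c}
iter 2:
  B via B→C B C: +{a}
  FIRST[S]={a,b,c}  FIRST[A]={c}  FIRST[B]={a,c}  FIRST[C]={a,c}
iter 3: — fixpoint
  FIRST[S]={a,b,c}  FIRST[A]={c}  FIRST[B]={a,c}  FIRST[C]={a,c}

FIRST(C) = ["a", "c"]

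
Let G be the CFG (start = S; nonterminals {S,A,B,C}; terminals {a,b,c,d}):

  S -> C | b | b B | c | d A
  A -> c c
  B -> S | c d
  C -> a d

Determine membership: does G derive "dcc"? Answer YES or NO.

Convert to CNF:
  S -> T1 T2 | T2 A | T3 B | b | c
  A -> T0 T0
  B -> T0 T2 | T1 T2 | T2 A | T3 B | b | c
  C -> T1 T2
  T0 -> c
  T1 -> a
  T2 -> d
  T3 -> b

CYK table (by increasing span):
  cell(0,0) d: {T2}  orig:{}
  cell(1,1) c: {B,S,T0}  orig:{B,S}
  cell(2,2) c: {B,S,T0}  orig:{B,S}
  cell(0,1) dc: ∅
  cell(1,2) cc: {A}
  cell(0,2) dcc: {B,S}

S ∈ T[0,2] ⇒ YES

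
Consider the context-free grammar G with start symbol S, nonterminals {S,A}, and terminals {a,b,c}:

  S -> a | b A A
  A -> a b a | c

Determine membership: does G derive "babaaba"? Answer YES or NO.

Convert to CNF:
  S -> T1 X3 | a
  A -> T0 X2 | c
  T0 -> a
  T1 -> b
  X2 -> T1 T0
  X3 -> A A

CYK fill:
  T[0,0] 'b' = {T1}  orig:{}
  T[1,1] 'a' = {S,T0}  orig:{S}
  T[2,2] 'b' = {T1}  orig:{}
  T[3,3] 'a' = {S,T0}  orig:{S}
  T[4,4] 'a' = {S,T0}  orig:{S}
  T[5,5] 'b' = {T1}  orig:{}
  T[6,6] 'a' = {S,T0}  orig:{S}
  T[0,1] 'ba' = {X2}  orig:{}
  T[1,2] 'ab' = ∅
  T[2,3] 'ba' = {X2}  orig:{}
  T[3,4] 'aa' = ∅
  T[4,5] 'ab' = ∅
  T[5,6] 'ba' = {X2}  orig:{}
  T[0,2] 'bab' = ∅
  T[1,3] 'aba' = {A}
  T[2,4] 'baa' = ∅
  T[3,5] 'aab' = ∅
  T[4,6] 'aba' = {A}
  T[0,3] 'baba' = ∅
  T[1,4] 'abaa' = ∅
  T[2,5] 'baab' = ∅
  T[3,6] 'aaba' = ∅
  T[0,4] 'babaa' = ∅
  T[1,5] 'abaab' = ∅
  T[2,6] 'baaba' = ∅
  T[0,5] 'babaab' = ∅
  T[1,6] 'abaaba' = {X3}  orig:{}
  T[0,6] 'babaaba' = {S}

S ∈ T[0,6] ⇒ YES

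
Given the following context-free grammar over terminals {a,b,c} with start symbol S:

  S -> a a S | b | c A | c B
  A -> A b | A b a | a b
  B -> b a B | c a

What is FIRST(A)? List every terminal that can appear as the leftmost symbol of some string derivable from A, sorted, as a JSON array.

Compute FIRST by fixpoint:
round 1:
  A via A→a b: +{a}
  B via B→b a B: +{b}
  B via B→c a: +{c}
  S via S→a a S: +{a}
  S via S→b: +{b}
  S via S→c A: +{c}
  FIRST(S)={a,b,c}  FIRST(A)={a}  FIRST(B)={b,c}
round 2: done
  FIRST(S)={a,b,c}  FIRST(A)={a}  FIRST(B)={b,c}

FIRST(A) = ["a"]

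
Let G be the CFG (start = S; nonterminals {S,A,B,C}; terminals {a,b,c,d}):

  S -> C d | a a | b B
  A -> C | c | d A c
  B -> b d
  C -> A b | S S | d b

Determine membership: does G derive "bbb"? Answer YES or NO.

CNF form of G:
  S -> C T1 | T0 B | T3 T3
  A -> A T0 | S S | T1 T0 | T1 X4 | c
  B -> T0 T1
  C -> A T0 | S S | T1 T0
  T0 -> b
  T1 -> d
  T2 -> c
  T3 -> a
  X4 -> A T2

CYK fill:
  T[0,0] 'b' = {T0}  orig:{}
  T[1,1] 'b' = {T0}  orig:{}
  T[2,2] 'b' = {T0}  orig:{}
  T[0,1] 'bb' = ∅
  T[1,2] 'bb' = ∅
  T[0,2] 'bbb' = ∅

S ∉ T[0,2] ⇒ NO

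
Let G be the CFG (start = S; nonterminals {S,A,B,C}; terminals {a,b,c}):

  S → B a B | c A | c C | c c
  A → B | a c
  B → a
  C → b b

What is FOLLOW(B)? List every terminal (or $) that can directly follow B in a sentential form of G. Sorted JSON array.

FIRST sets, iterate to fixpoint:
[1]
  A via A→a c: +{a}
  B via B→a: +{a}
  C via C→b b: +{b}
  S via S→B a B: +{a}
  S via S→c A: +{c}
  FIRST[S]={a,c}  FIRST[A]={a}  FIRST[B]={a}  FIRST[C]={b}
[2] (stable)
  FIRST[S]={a,c}  FIRST[A]={a}  FIRST[B]={a}  FIRST[C]={b}

FOLLOW sets:
FOLLOW(S) := {$}
round 1:
  S→B a B: FOLLOW(B) ⊇ FIRST(a) = {a}; new: +{a}
  S→B a B: FOLLOW(B) ⊇ FOLLOW(S) ⊇ {$}; new: +{$}
  S→c A: FOLLOW(A) ⊇ FOLLOW(S) ⊇ {$}; new: +{$}
  S→c C: FOLLOW(C) ⊇ FOLLOW(S) ⊇ {$}; new: +{$}
  S: {$}  A: {$}  B: {$,a}  C: {$}
round 2: — fixpoint
  S: {$}  A: {$}  B: {$,a}  C: {$}

FOLLOW(B) = ["$", "a"]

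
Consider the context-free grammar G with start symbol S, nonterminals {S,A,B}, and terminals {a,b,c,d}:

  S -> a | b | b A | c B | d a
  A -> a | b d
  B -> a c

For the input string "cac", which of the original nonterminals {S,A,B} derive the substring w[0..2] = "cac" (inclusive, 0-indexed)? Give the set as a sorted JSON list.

CNF form of G:
  S -> T0 A | T1 T2 | T3 B | a | b
  A -> T0 T1 | a
  B -> T2 T3
  T0 -> b
  T1 -> d
  T2 -> a
  T3 -> c

CYK fill — only the sub-triangle for w[0..2]:
  T[0,0] 'c' = {T3}  orig:{}
  T[1,1] 'a' = {A,S,T2}  orig:{A,S}
  T[2,2] 'c' = {T3}  orig:{}
  T[0,1] 'ca' = ∅
  T[1,2] 'ac' = {B}
  T[0,2] 'cac' = {S}

Original NTs in T[0,2] deriving "cac": ["S"]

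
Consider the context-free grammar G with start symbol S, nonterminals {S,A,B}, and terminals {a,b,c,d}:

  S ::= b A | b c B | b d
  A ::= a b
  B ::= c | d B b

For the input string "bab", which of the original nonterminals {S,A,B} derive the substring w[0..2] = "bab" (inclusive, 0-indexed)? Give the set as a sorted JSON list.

Convert to CNF:
  S -> T1 A | T1 T2 | T1 X5
  A -> T0 T1
  B -> T2 X4 | c
  T0 -> a
  T1 -> b
  T2 -> d
  T3 -> c
  X4 -> B T1
  X5 -> T3 B

CYK fill — only the sub-triangle for w[0..2]:
  cell(0,0) b: {T1}  orig:{}
  cell(1,1) a: {T0}  orig:{}
  cell(2,2) b: {T1}  orig:{}
  cell(0,1) ba: ∅
  cell(1,2) ab: {A}
  cell(0,2) bab: {S}

Original NTs in T[0,2] deriving "bab": ["S"]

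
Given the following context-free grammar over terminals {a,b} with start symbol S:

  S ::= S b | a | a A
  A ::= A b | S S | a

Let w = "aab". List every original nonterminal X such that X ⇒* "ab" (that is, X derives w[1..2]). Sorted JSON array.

Convert to CNF:
  S -> S T0 | T1 A | a
  A -> A T0 | S S | a
  T0 -> b
  T1 -> a

CYK table (by increasing span) — only the sub-triangle for w[1..2]:
  [1..1]={A,S,T1}  "a"  orig:{A,S}
  [2..2]={T0}  "b"  orig:{}
  [1..2]={A,S}  "ab"

Original NTs in T[1,2] deriving "ab": ["A", "S"]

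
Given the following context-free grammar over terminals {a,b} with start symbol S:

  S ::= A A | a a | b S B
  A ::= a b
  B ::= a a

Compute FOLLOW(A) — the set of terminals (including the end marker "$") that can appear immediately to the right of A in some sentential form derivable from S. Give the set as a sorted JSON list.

FIRST sets, iterate to fixpoint:
round 1:
  A via A→a b: +{a}
  B via B→a a: +{a}
  S via S→A A: +{a}
  S via S→b S B: +{b}
  S: {a,b}  A: {a}  B: {a}
round 2: done
  S: {a,b}  A: {a}  B: {a}

FOLLOW sets:
initialize: $ ∈ FOLLOW(S)
round 1:
  S→A A: FOLLOW(A) ⊇ FIRST(A) = {a}; new: +{a}
  S→A A: FOLLOW(A) ⊇ FOLLOW(S) ⊇ {$}; new: +{$}
  S→b S B: FOLLOW(S) ⊇ FIRST(B) = {a}; new: +{a}
  S→b S B: FOLLOW(B) ⊇ FOLLOW(S) ⊇ {$,a}; new: +{$,a}
  S: {$,a}  A: {$,a}  B: {$,a}
round 2: done
  S: {$,a}  A: {$,a}  B: {$,a}

FOLLOW(A) = ["$", "a"]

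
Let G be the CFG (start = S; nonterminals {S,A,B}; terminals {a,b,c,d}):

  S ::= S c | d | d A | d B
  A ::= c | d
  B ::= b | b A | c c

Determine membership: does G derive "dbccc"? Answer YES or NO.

Convert to CNF:
  S -> S T1 | T2 A | T2 B | d
  A -> c | d
  B -> T0 A | T1 T1 | b
  T0 -> b
  T1 -> c
  T2 -> d

Fill CYK table bottom-up:
  [0..0]={A,S,T2}  "d"  orig:{A,S}
  [1..1]={B,T0}  "b"  orig:{B}
  [2..2]={A,T1}  "c"  orig:{A}
  [3..3]={A,T1}  "c"  orig:{A}
  [4..4]={A,T1}  "c"  orig:{A}
  [0..1]={S}  "db"
  [1..2]={B}  "bc"
  [2..3]={B}  "cc"
  [3..4]={B}  "cc"
  [0..2]={S}  "dbc"
  [1..3]=∅  "bcc"
  [2..4]=∅  "ccc"
  [0..3]={S}  "dbcc"
  [1..4]=∅  "bccc"
  [0..4]={S}  "dbccc"

S ∈ T[0,4] ⇒ YES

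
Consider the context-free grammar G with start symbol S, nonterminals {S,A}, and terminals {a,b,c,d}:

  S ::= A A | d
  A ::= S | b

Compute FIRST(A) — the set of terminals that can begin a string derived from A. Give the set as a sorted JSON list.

FIRST iteration:
iter 1:
  A via A→b: +{b}
  S via S→A A: +{b}
  S via S→d: +{d}
  FIRST[S]={b,d}  FIRST[A]={b}
iter 2:
  A via A→S: +{d}
  FIRST[S]={b,d}  FIRST[A]={b,d}
iter 3: (stable)
  FIRST[S]={b,d}  FIRST[A]={b,d}

FIRST(A) = ["b", "d"]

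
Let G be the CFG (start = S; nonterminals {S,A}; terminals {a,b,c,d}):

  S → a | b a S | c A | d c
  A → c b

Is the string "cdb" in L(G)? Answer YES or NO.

CNF form of G:
  S -> T0 A | T1 X4 | T3 T0 | a
  A -> T0 T1
  T0 -> c
  T1 -> b
  T2 -> a
  T3 -> d
  X4 -> T2 S

Fill CYK table bottom-up:
  cell(0,0) c: {T0}  orig:{}
  cell(1,1) d: {T3}  orig:{}
  cell(2,2) b: {T1}  orig:{}
  cell(0,1) cd: ∅
  cell(1,2) db: ∅
  cell(0,2) cdb: ∅

S ∉ T[0,2] ⇒ NO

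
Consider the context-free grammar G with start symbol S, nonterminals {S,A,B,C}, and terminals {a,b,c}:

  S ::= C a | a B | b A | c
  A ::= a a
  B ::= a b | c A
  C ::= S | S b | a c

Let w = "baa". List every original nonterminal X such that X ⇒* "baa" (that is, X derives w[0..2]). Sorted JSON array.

CNF form of G:
  S -> C T0 | T0 B | T1 A | c
  A -> T0 T0
  B -> T0 T1 | T2 A
  C -> C T0 | S T1 | T0 B | T0 T2 | T1 A | c
  T0 -> a
  T1 -> b
  T2 -> c

CYK fill — only the sub-triangle for w[0..2]:
  [0..0]={T1}  "b"  orig:{}
  [1..1]={T0}  "a"  orig:{}
  [2..2]={T0}  "a"  orig:{}
  [0..1]=∅  "ba"
  [1..2]={A}  "aa"
  [0..2]={C,S}  "baa"

Original NTs in T[0,2] deriving "baa": ["C", "S"]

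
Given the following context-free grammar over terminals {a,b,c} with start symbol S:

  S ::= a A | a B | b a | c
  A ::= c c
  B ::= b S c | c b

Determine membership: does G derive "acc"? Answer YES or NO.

Convert to CNF:
  S -> T1 T2 | T2 A | T2 B | c
  A -> T0 T0
  B -> T0 T1 | T1 X3
  T0 -> c
  T1 -> b
  T2 -> a
  X3 -> S T0

Fill CYK table bottom-up:
  [0..0]={T2}  "a"  orig:{}
  [1..1]={S,T0}  "c"  orig:{S}
  [2..2]={S,T0}  "c"  orig:{S}
  [0..1]=∅  "ac"
  [1..2]={A,X3}  "cc"  orig:{A}
  [0..2]={S}  "acc"

S ∈ T[0,2] ⇒ YES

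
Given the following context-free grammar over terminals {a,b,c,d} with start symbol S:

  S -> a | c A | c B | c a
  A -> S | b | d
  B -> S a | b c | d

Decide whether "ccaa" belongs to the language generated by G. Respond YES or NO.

CNF form of G:
  S -> T0 A | T0 B | T0 T1 | a
  A -> T0 A | T0 B | T0 T1 | a | b | d
  B -> S T1 | T2 T0 | d
  T0 -> c
  T1 -> a
  T2 -> b

CYK table (by increasing span):
  cell(0,0) c: {T0}  orig:{}
  cell(1,1) c: {T0}  orig:{}
  cell(2,2) a: {A,S,T1}  orig:{A,S}
  cell(3,3) a: {A,S,T1}  orig:{A,S}
  cell(0,1) cc: ∅
  cell(1,2) ca: {A,S}
  cell(2,3) aa: {B}
  cell(0,2) cca: {A,S}
  cell(1,3) caa: {A,B,S}
  cell(0,3) ccaa: {A,B,S}

S ∈ T[0,3] ⇒ YES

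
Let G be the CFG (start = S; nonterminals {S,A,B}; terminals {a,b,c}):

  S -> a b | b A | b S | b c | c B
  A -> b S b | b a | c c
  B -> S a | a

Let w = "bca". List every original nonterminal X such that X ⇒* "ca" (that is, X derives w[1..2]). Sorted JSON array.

CNF form of G:
  S -> T0 A | T0 S | T0 T2 | T1 T0 | T2 B
  A -> T0 T1 | T0 X3 | T2 T2
  B -> S T1 | a
  T0 -> b
  T1 -> a
  T2 -> c
  X3 -> S T0

Fill CYK table bottom-up — only the sub-triangle for w[1..2]:
  [1..1]={T2}  "c"  orig:{}
  [2..2]={B,T1}  "a"  orig:{B}
  [1..2]={S}  "ca"

Original NTs in T[1,2] deriving "ca": ["S"]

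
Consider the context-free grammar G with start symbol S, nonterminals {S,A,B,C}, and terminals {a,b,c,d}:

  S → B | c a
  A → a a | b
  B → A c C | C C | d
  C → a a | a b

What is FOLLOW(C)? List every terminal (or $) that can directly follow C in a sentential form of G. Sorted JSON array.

FIRST sets, iterate to fixpoint:
pass 1:
  A via A→a a: +{a}
  A via A→b: +{b}
  B via B→A c C: +{a,b}
  B via B→d: +{d}
  C via C→a a: +{a}
  S via S→B: +{a,b,d}
  S via S→c a: +{c}
  S: {a,b,c,d}  A: {a,b}  B: {a,b,d}  C: {a}
pass 2: done
  S: {a,b,c,d}  A: {a,b}  B: {a,b,d}  C: {a}

FOLLOW iteration:
seed FOLLOW(S) with $
pass 1:
  B→A c C: FOLLOW(A) ⊇ FIRST(c) = {c}; new: +{c}
  B→C C: FOLLOW(C) ⊇ FIRST(C) = {a}; new: +{a}
  S→B: FOLLOW(B) ⊇ FOLLOW(S) ⊇ {$}; new: +{$}
  S: {$}  A: {c}  B: {$}  C: {a}
pass 2:
  B→A c C: FOLLOW(C) ⊇ FOLLOW(B) ⊇ {$}; new: +{$}
  S: {$}  A: {c}  B: {$}  C: {$,a}
pass 3: — fixpoint
  S: {$}  A: {c}  B: {$}  C: {$,a}

FOLLOW(C) = ["$", "a"]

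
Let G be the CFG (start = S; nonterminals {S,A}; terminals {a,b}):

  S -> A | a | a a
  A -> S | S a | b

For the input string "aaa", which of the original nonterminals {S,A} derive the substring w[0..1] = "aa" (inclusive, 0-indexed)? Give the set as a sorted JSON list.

CNF form of G:
  S -> S T0 | T0 T0 | a | b
  A -> S T0 | T0 T0 | a | b
  T0 -> a

CYK fill, restricted to cells inside w[0..1]:
  cell(0,0) a: {A,S,T0}  orig:{A,S}
  cell(1,1) a: {A,S,T0}  orig:{A,S}
  cell(0,1) aa: {A,S}

Original NTs in T[0,1] deriving "aa": ["A", "S"]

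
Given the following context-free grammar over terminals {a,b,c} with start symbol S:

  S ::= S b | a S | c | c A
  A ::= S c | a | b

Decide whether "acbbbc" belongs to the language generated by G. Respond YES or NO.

CNF form of G:
  S -> S T1 | T0 A | T2 S | c
  A -> S T0 | a | b
  T0 -> c
  T1 -> b
  T2 -> a

CYK table (by increasing span):
  T[0,0] 'a' = {A,T2}  orig:{A}
  T[1,1] 'c' = {S,T0}  orig:{S}
  T[2,2] 'b' = {A,T1}  orig:{A}
  T[3,3] 'b' = {A,T1}  orig:{A}
  T[4,4] 'b' = {A,T1}  orig:{A}
  T[5,5] 'c' = {S,T0}  orig:{S}
  T[0,1] 'ac' = {S}
  T[1,2] 'cb' = {S}
  T[2,3] 'bb' = ∅
  T[3,4] 'bb' = ∅
  T[4,5] 'bc' = ∅
  T[0,2] 'acb' = {S}
  T[1,3] 'cbb' = {S}
  T[2,4] 'bbb' = ∅
  T[3,5] 'bbc' = ∅
  T[0,3] 'acbb' = {S}
  T[1,4] 'cbbb' = {S}
  T[2,5] 'bbbc' = ∅
  T[0,4] 'acbbb' = {S}
  T[1,5] 'cbbbc' = {A}
  T[0,5] 'acbbbc' = {A}

S ∉ T[0,5] ⇒ NO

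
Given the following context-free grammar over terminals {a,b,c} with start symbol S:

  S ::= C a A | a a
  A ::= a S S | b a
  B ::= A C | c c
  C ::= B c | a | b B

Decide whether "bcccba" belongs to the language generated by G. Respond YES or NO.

Convert to CNF:
  S -> C X4 | T0 T0
  A -> T0 X3 | T1 T0
  B -> A C | T2 T2
  C -> B T2 | T1 B | a
  T0 -> a
  T1 -> b
  T2 -> c
  X3 -> S S
  X4 -> T0 A

CYK fill:
  cell(0,0) b: {T1}  orig:{}
  cell(1,1) c: {T2}  orig:{}
  cell(2,2) c: {T2}  orig:{}
  cell(3,3) c: {T2}  orig:{}
  cell(4,4) b: {T1}  orig:{}
  cell(5,5) a: {C,T0}  orig:{C}
  cell(0,1) bc: ∅
  cell(1,2) cc: {B}
  cell(2,3) cc: {B}
  cell(3,4) cb: ∅
  cell(4,5) ba: {A}
  cell(0,2) bcc: {C}
  cell(1,3) ccc: {C}
  cell(2,4) ccb: ∅
  cell(3,5) cba: ∅
  cell(0,3) bccc: ∅
  cell(1,4) cccb: ∅
  cell(2,5) ccba: ∅
  cell(0,4) bcccb: ∅
  cell(1,5) cccba: ∅
  cell(0,5) bcccba: ∅

S ∉ T[0,5] ⇒ NO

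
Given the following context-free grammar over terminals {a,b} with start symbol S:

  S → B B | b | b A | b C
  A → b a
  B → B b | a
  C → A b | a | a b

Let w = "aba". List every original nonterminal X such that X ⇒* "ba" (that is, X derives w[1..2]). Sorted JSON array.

CNF form of G:
  S -> B B | T0 A | T0 C | b
  A -> T0 T1
  B -> B T0 | a
  C -> A T0 | T1 T0 | a
  T0 -> b
  T1 -> a

Fill CYK table bottom-up (cells [i..j] with 1 ≤ i ≤ j ≤ 2 only):
  T[1,1] 'b' = {S,T0}  orig:{S}
  T[2,2] 'a' = {B,C,T1}  orig:{B,C}
  T[1,2] 'ba' = {A,S}

Original NTs in T[1,2] deriving "ba": ["A", "S"]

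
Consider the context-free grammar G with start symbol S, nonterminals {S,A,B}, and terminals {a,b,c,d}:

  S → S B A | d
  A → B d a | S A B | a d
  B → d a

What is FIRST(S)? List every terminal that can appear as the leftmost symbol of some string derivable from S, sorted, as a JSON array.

FIRST iteration:
iter 1:
  A via A→a d: +{a}
  B via B→d a: +{d}
  S via S→d: +{d}
  FIRST[S]={d}  FIRST[A]={a}  FIRST[B]={d}
iter 2:
  A via A→B d a: +{d}
  FIRST[S]={d}  FIRST[A]={a,d}  FIRST[B]={d}
iter 3: — fixpoint
  FIRST[S]={d}  FIRST[A]={a,d}  FIRST[B]={d}

FIRST(S) = ["d"]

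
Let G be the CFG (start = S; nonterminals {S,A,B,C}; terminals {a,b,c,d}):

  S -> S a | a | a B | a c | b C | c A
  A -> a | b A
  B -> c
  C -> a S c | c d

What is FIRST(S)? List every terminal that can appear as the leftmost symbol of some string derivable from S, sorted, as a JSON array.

FIRST iteration:
round 1:
  A via A→a: +{a}
  A via A→b A: +{b}
  B via B→c: +{c}
  C via C→a S c: +{a}
  C via C→c d: +{c}
  S via S→a: +{a}
  S via S→b C: +{b}
  S via S→c A: +{c}
  FIRST(S)={a,b,c}  FIRST(A)={a,b}  FIRST(B)={c}  FIRST(C)={a,c}
round 2: done
  FIRST(S)={a,b,c}  FIRST(A)={a,b}  FIRST(B)={c}  FIRST(C)={a,c}

FIRST(S) = ["a", "b", "c"]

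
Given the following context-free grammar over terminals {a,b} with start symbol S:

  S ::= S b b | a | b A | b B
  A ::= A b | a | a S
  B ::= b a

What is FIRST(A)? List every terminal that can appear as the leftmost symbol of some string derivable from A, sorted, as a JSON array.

Compute FIRST by fixpoint:
iter 1:
  A via A→a: +{a}
  B via B→b a: +{b}
  S via S→a: +{a}
  S via S→b A: +{b}
  S: {a,b}  A: {a}  B: {b}
iter 2: (stable)
  S: {a,b}  A: {a}  B: {b}

FIRST(A) = ["a"]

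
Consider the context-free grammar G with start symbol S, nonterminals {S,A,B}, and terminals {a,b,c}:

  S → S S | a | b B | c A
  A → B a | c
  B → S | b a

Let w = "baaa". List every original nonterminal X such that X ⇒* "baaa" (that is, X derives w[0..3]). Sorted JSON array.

CNF form of G:
  S -> S S | T1 B | T2 A | a
  A -> B T0 | c
  B -> S S | T1 B | T1 T0 | T2 A | a
  T0 -> a
  T1 -> b
  T2 -> c

CYK fill, restricted to cells inside w[0..3]:
  T[0,0] 'b' = {T1}  orig:{}
  T[1,1] 'a' = {B,S,T0}  orig:{B,S}
  T[2,2] 'a' = {B,S,T0}  orig:{B,S}
  T[3,3] 'a' = {B,S,T0}  orig:{B,S}
  T[0,1] 'ba' = {B,S}
  T[1,2] 'aa' = {A,B,S}
  T[2,3] 'aa' = {A,B,S}
  T[0,2] 'baa' = {A,B,S}
  T[1,3] 'aaa' = {A,B,S}
  T[0,3] 'baaa' = {A,B,S}

Original NTs in T[0,3] deriving "baaa": ["A", "B", "S"]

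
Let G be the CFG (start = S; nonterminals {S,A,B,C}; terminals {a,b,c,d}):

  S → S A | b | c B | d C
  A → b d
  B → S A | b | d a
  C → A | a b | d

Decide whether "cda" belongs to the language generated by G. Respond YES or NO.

CNF form of G:
  S -> S A | T1 C | T3 B | b
  A -> T0 T1
  B -> S A | T1 T2 | b
  C -> T0 T1 | T2 T0 | d
  T0 -> b
  T1 -> d
  T2 -> a
  T3 -> c

CYK table (by increasing span):
  T[0,0] 'c' = {T3}  orig:{}
  T[1,1] 'd' = {C,T1}  orig:{C}
  T[2,2] 'a' = {T2}  orig:{}
  T[0,1] 'cd' = ∅
  T[1,2] 'da' = {B}
  T[0,2] 'cda' = {S}

S ∈ T[0,2] ⇒ YES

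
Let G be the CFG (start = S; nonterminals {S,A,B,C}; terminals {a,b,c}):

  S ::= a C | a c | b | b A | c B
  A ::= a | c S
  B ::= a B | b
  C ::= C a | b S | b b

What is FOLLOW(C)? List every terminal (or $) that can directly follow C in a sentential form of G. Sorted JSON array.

FIRST iteration:
iter 1:
  A via A→a: +{a}
  A via A→c S: +{c}
  B via B→a B: +{a}
  B via B→b: +{b}
  C via C→b S: +{b}
  S via S→a C: +{a}
  S via S→b: +{b}
  S via S→c B: +{c}
  FIRST[S]={a,b,c}  FIRST[A]={a,c}  FIRST[B]={a,b}  FIRST[C]={b}
iter 2: (no change)
  FIRST[S]={a,b,c}  FIRST[A]={a,c}  FIRST[B]={a,b}  FIRST[C]={b}

FOLLOW sets:
FOLLOW(S) := {$}
[1]
  C→C a: FOLLOW(C) ⊇ FIRST(a) = {a}; new: +{a}
  C→b S: FOLLOW(S) ⊇ FOLLOW(C) ⊇ {a}; new: +{a}
  S→a C: FOLLOW(C) ⊇ FOLLOW(S) ⊇ {$,a}; new: +{$}
  S→b A: FOLLOW(A) ⊇ FOLLOW(S) ⊇ {$,a}; new: +{$,a}
  S→c B: FOLLOW(B) ⊇ FOLLOW(S) ⊇ {$,a}; new: +{$,a}
  S: {$,a}  A: {$,a}  B: {$,a}  C: {$,a}
[2] — fixpoint
  S: {$,a}  A: {$,a}  B: {$,a}  C: {$,a}

FOLLOW(C) = ["$", "a"]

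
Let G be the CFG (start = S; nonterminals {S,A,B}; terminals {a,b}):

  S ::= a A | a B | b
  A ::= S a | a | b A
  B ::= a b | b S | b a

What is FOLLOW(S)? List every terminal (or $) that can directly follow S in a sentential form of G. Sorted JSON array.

FIRST iteration:
[1]
  A via A→a: +{a}
  A via A→b A: +{b}
  B via B→a b: +{a}
  B via B→b S: +{b}
  S via S→a A: +{a}
  S via S→b: +{b}
  S: {a,b}  A: {a,b}  B: {a,b}
[2] done
  S: {a,b}  A: {a,b}  B: {a,b}

FOLLOW iteration:
initialize: $ ∈ FOLLOW(S)
pass 1:
  A→S a: FOLLOW(S) ⊇ FIRST(a) = {a}; new: +{a}
  S→a A: FOLLOW(A) ⊇ FOLLOW(S) ⊇ {$,a}; new: +{$,a}
  S→a B: FOLLOW(B) ⊇ FOLLOW(S) ⊇ {$,a}; new: +{$,a}
  S: {$,a}  A: {$,a}  B: {$,a}
pass 2: done
  S: {$,a}  A: {$,a}  B: {$,a}

FOLLOW(S) = ["$", "a"]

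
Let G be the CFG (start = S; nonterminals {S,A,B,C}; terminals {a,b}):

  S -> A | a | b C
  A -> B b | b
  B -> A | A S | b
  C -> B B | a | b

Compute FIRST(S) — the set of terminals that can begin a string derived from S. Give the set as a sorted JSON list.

FIRST iteration:
iter 1:
  A via A→b: +{b}
  B via B→A: +{b}
  C via C→B B: +{b}
  C via C→a: +{a}
  S via S→A: +{b}
  S via S→a: +{a}
  S: {a,b}  A: {b}  B: {b}  C: {a,b}
iter 2: done
  S: {a,b}  A: {b}  B: {b}  C: {a,b}

FIRST(S) = ["a", "b"]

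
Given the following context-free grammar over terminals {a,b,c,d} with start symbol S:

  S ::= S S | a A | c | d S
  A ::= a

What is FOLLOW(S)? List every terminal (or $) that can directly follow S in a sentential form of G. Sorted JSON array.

FIRST iteration:
round 1:
  A via A→a: +{a}
  S via S→a A: +{a}
  S via S→c: +{c}
  S via S→d S: +{d}
  FIRST(S)={a,c,d}  FIRST(A)={a}
round 2: (stable)
  FIRST(S)={a,c,d}  FIRST(A)={a}

FOLLOW iteration:
seed FOLLOW(S) with $
[1]
  S→S S: FOLLOW(S) ⊇ FIRST(S) = {a,c,d}; new: +{a,c,d}
  S→a A: FOLLOW(A) ⊇ FOLLOW(S) ⊇ {$,a,c,d}; new: +{$,a,c,d}
  S: {$,a,c,d}  A: {$,a,c,d}
[2] (stable)
  S: {$,a,c,d}  A: {$,a,c,d}

FOLLOW(S) = ["$", "a", "c", "d"]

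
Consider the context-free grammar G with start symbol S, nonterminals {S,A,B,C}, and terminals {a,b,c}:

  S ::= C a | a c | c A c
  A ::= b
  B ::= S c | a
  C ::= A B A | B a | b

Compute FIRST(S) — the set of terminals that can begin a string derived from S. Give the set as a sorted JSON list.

Compute FIRST by fixpoint:
[1]
  A via A→b: +{b}
  B via B→a: +{a}
  C via C→A B A: +{b}
  C via C→B a: +{a}
  S via S→C a: +{a,b}
  S via S→c A c: +{c}
  FIRST[S]={a,b,c}  FIRST[A]={b}  FIRST[B]={a}  FIRST[C]={a,b}
[2]
  B via B→S c: +{b,c}
  C via C→B a: +{c}
  FIRST[S]={a,b,c}  FIRST[A]={b}  FIRST[B]={a,b,c}  FIRST[C]={a,b,c}
[3] (no change)
  FIRST[S]={a,b,c}  FIRST[A]={b}  FIRST[B]={a,b,c}  FIRST[C]={a,b,c}

FIRST(S) = ["a", "b", "c"]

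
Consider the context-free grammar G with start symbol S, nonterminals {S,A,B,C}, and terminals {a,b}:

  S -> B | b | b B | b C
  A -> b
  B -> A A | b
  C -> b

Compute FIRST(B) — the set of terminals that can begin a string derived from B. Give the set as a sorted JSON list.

FIRST iteration:
pass 1:
  A via A→b: +{b}
  B via B→A A: +{b}
  C via C→b: +{b}
  S via S→B: +{b}
  S: {b}  A: {b}  B: {b}  C: {b}
pass 2: (stable)
  S: {b}  A: {b}  B: {b}  C: {b}

FIRST(B) = ["b"]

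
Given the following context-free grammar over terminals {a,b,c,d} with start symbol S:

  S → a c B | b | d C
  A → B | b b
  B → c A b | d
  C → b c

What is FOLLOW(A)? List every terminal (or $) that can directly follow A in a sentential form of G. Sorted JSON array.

FIRST iteration:
[1]
  A via A→b b: +{b}
  B via B→c A b: +{c}
  B via B→d: +{d}
  C via C→b c: +{b}
  S via S→a c B: +{a}
  S via S→b: +{b}
  S via S→d C: +{d}
  FIRST(S)={a,b,d}  FIRST(A)={b}  FIRST(B)={c,d}  FIRST(C)={b}
[2]
  A via A→B: +{c,d}
  FIRST(S)={a,b,d}  FIRST(A)={b,c,d}  FIRST(B)={c,d}  FIRST(C)={b}
[3] — fixpoint
  FIRST(S)={a,b,d}  FIRST(A)={b,c,d}  FIRST(B)={c,d}  FIRST(C)={b}

FOLLOW iteration:
initialize: $ ∈ FOLLOW(S)
round 1:
  B→c A b: FOLLOW(A) ⊇ FIRST(b) = {b}; new: +{b}
  S→a c B: FOLLOW(B) ⊇ FOLLOW(S) ⊇ {$}; new: +{$}
  S→d C: FOLLOW(C) ⊇ FOLLOW(S) ⊇ {$}; new: +{$}
  FOLLOW[S]={$}  FOLLOW[A]={b}  FOLLOW[B]={$}  FOLLOW[C]={$}
round 2:
  A→B: FOLLOW(B) ⊇ FOLLOW(A) ⊇ {b}; new: +{b}
  FOLLOW[S]={$}  FOLLOW[A]={b}  FOLLOW[B]={$,b}  FOLLOW[C]={$}
round 3: (stable)
  FOLLOW[S]={$}  FOLLOW[A]={b}  FOLLOW[B]={$,b}  FOLLOW[C]={$}

FOLLOW(A) = ["b"]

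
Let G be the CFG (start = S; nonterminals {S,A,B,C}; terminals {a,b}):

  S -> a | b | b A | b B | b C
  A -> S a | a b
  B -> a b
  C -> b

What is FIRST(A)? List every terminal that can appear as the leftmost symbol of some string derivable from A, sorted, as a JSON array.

Compute FIRST by fixpoint:
[1]
  A via A→a b: +{a}
  B via B→a b: +{a}
  C via C→b: +{b}
  S via S→a: +{a}
  S via S→b: +{b}
  FIRST(S)={a,b}  FIRST(A)={a}  FIRST(B)={a}  FIRST(C)={b}
[2]
  A via A→S a: +{b}
  FIRST(S)={a,b}  FIRST(A)={a,b}  FIRST(B)={a}  FIRST(C)={b}
[3] done
  FIRST(S)={a,b}  FIRST(A)={a,b}  FIRST(B)={a}  FIRST(C)={b}

FIRST(A) = ["a", "b"]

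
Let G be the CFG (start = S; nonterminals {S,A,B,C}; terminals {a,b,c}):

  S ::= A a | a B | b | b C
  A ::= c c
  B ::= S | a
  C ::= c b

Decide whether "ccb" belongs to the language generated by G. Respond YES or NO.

CNF form of G:
  S -> A T1 | T1 B | T2 C | b
  A -> T0 T0
  B -> A T1 | T1 B | T2 C | a | b
  C -> T0 T2
  T0 -> c
  T1 -> a
  T2 -> b

CYK fill:
  [0..0]={T0}  "c"  orig:{}
  [1..1]={T0}  "c"  orig:{}
  [2..2]={B,S,T2}  "b"  orig:{B,S}
  [0..1]={A}  "cc"
  [1..2]={C}  "cb"
  [0..2]=∅  "ccb"

S ∉ T[0,2] ⇒ NO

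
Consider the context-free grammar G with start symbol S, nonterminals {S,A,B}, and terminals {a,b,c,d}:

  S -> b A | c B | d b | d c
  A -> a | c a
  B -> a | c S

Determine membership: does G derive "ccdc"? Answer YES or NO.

Convert to CNF:
  S -> T0 B | T2 A | T3 T0 | T3 T2
  A -> T0 T1 | a
  B -> T0 S | a
  T0 -> c
  T1 -> a
  T2 -> b
  T3 -> d

Fill CYK table bottom-up:
  T[0,0] 'c' = {T0}  orig:{}
  T[1,1] 'c' = {T0}  orig:{}
  T[2,2] 'd' = {T3}  orig:{}
  T[3,3] 'c' = {T0}  orig:{}
  T[0,1] 'cc' = ∅
  T[1,2] 'cd' = ∅
  T[2,3] 'dc' = {S}
  T[0,2] 'ccd' = ∅
  T[1,3] 'cdc' = {B}
  T[0,3] 'ccdc' = {S}

S ∈ T[0,3] ⇒ YES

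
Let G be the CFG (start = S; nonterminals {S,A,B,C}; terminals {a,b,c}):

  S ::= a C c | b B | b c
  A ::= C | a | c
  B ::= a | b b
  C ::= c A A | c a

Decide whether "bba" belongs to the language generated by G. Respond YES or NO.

Convert to CNF:
  S -> T1 X5 | T2 B | T2 T0
  A -> T0 T1 | T0 X3 | a | c
  B -> T2 T2 | a
  C -> T0 T1 | T0 X4
  T0 -> c
  T1 -> a
  T2 -> b
  X3 -> A A
  X4 -> A A
  X5 -> C T0

Fill CYK table bottom-up:
  cell(0,0) b: {T2}  orig:{}
  cell(1,1) b: {T2}  orig:{}
  cell(2,2) a: {A,B,T1}  orig:{A,B}
  cell(0,1) bb: {B}
  cell(1,2) ba: {S}
  cell(0,2) bba: ∅

S ∉ T[0,2] ⇒ NO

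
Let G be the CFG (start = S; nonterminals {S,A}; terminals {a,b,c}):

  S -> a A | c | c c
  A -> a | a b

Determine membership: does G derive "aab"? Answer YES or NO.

Convert to CNF:
  S -> T0 A | T2 T2 | c
  A -> T0 T1 | a
  T0 -> a
  T1 -> b
  T2 -> c

CYK table (by increasing span):
  cell(0,0) a: {A,T0}  orig:{A}
  cell(1,1) a: {A,T0}  orig:{A}
  cell(2,2) b: {T1}  orig:{}
  cell(0,1) aa: {S}
  cell(1,2) ab: {A}
  cell(0,2) aab: {S}

S ∈ T[0,2] ⇒ YES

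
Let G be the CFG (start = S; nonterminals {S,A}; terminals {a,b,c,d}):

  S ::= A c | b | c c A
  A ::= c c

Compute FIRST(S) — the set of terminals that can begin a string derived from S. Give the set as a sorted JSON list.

FIRST iteration:
round 1:
  A via A→c c: +{c}
  S via S→A c: +{c}
  S via S→b: +{b}
  S: {b,c}  A: {c}
round 2: done
  S: {b,c}  A: {c}

FIRST(S) = ["b", "c"]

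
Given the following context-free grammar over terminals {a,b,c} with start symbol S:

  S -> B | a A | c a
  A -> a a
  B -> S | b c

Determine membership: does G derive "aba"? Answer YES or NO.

CNF form of G:
  S -> T0 A | T1 T2 | T2 T0
  A -> T0 T0
  B -> T0 A | T1 T2 | T2 T0
  T0 -> a
  T1 -> b
  T2 -> c

Fill CYK table bottom-up:
  [0..0]={T0}  "a"  orig:{}
  [1..1]={T1}  "b"  orig:{}
  [2..2]={T0}  "a"  orig:{}
  [0..1]=∅  "ab"
  [1..2]=∅  "ba"
  [0..2]=∅  "aba"

S ∉ T[0,2] ⇒ NO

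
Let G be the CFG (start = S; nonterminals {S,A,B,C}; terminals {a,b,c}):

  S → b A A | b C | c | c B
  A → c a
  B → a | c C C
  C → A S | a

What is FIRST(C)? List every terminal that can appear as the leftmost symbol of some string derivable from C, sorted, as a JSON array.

FIRST sets, iterate to fixpoint:
round 1:
  A via A→c a: +{c}
  B via B→a: +{a}
  B via B→c C C: +{c}
  C via C→A S: +{c}
  C via C→a: +{a}
  S via S→b A A: +{b}
  S via S→c: +{c}
  S: {b,c}  A: {c}  B: {a,c}  C: {a,c}
round 2: (stable)
  S: {b,c}  A: {c}  B: {a,c}  C: {a,c}

FIRST(C) = ["a", "c"]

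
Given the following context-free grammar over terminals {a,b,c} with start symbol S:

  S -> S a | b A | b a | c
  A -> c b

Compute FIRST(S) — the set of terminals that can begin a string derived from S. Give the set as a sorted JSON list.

Compute FIRST by fixpoint:
round 1:
  A via A→c b: +{c}
  S via S→b A: +{b}
  S via S→c: +{c}
  FIRST(S)={b,c}  FIRST(A)={c}
round 2: (stable)
  FIRST(S)={b,c}  FIRST(A)={c}

FIRST(S) = ["b", "c"]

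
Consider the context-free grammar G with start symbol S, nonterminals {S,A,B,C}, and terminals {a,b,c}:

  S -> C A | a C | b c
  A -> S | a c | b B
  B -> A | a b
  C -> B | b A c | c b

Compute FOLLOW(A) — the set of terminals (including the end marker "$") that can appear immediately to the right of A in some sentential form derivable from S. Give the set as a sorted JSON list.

Compute FIRST by fixpoint:
round 1:
  A via A→a c: +{a}
  A via A→b B: +{b}
  B via B→A: +{a,b}
  C via C→B: +{a,b}
  C via C→c b: +{c}
  S via S→C A: +{a,b,c}
  FIRST(S)={a,b,c}  FIRST(A)={a,b}  FIRST(B)={a,b}  FIRST(C)={a,b,c}
round 2:
  A via A→S: +{c}
  B via B→A: +{c}
  FIRST(S)={a,b,c}  FIRST(A)={a,b,c}  FIRST(B)={a,b,c}  FIRST(C)={a,b,c}
round 3: — fixpoint
  FIRST(S)={a,b,c}  FIRST(A)={a,b,c}  FIRST(B)={a,b,c}  FIRST(C)={a,b,c}

FOLLOW sets:
initialize: $ ∈ FOLLOW(S)
iter 1:
  C→b A c: FOLLOW(A) ⊇ FIRST(c) = {c}; new: +{c}
  S→C A: FOLLOW(C) ⊇ FIRST(A) = {a,b,c}; new: +{a,b,c}
  S→C A: FOLLOW(A) ⊇ FOLLOW(S) ⊇ {$}; new: +{$}
  S→a C: FOLLOW(C) ⊇ FOLLOW(S) ⊇ {$}; new: +{$}
  FOLLOW(S)={$}  FOLLOW(A)={$,c}  FOLLOW(B)={}  FOLLOW(C)={$,a,b,c}
iter 2:
  A→S: FOLLOW(S) ⊇ FOLLOW(A) ⊇ {$,c}; new: +{c}
  A→b B: FOLLOW(B) ⊇ FOLLOW(A) ⊇ {$,c}; new: +{$,c}
  C→B: FOLLOW(B) ⊇ FOLLOW(C) ⊇ {$,a,b,c}; new: +{a,b}
  FOLLOW(S)={$,c}  FOLLOW(A)={$,c}  FOLLOW(B)={$,a,b,c}  FOLLOW(C)={$,a,b,c}
iter 3:
  B→A: FOLLOW(A) ⊇ FOLLOW(B) ⊇ {$,a,b,c}; new: +{a,b}
  FOLLOW(S)={$,c}  FOLLOW(A)={$,a,b,c}  FOLLOW(B)={$,a,b,c}  FOLLOW(C)={$,a,b,c}
iter 4:
  A→S: FOLLOW(S) ⊇ FOLLOW(A) ⊇ {$,a,b,c}; new: +{a,b}
  FOLLOW(S)={$,a,b,c}  FOLLOW(A)={$,a,b,c}  FOLLOW(B)={$,a,b,c}  FOLLOW(C)={$,a,b,c}
iter 5: done
  FOLLOW(S)={$,a,b,c}  FOLLOW(A)={$,a,b,c}  FOLLOW(B)={$,a,b,c}  FOLLOW(C)={$,a,b,c}

FOLLOW(A) = ["$", "a", "b", "c"]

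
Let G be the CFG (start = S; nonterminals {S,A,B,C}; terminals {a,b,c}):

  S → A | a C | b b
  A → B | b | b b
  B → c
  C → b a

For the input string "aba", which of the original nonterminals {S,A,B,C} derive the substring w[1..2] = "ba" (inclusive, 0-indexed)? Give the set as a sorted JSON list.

Convert to CNF:
  S -> T0 T0 | T1 C | b | c
  A -> T0 T0 | b | c
  B -> c
  C -> T0 T1
  T0 -> b
  T1 -> a

Fill CYK table bottom-up (cells [i..j] with 1 ≤ i ≤ j ≤ 2 only):
  T[1,1] 'b' = {A,S,T0}  orig:{A,S}
  T[2,2] 'a' = {T1}  orig:{}
  T[1,2] 'ba' = {C}

Original NTs in T[1,2] deriving "ba": ["C"]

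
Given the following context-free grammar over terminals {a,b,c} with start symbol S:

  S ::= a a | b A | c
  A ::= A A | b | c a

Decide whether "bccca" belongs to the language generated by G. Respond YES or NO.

Convert to CNF:
  S -> T1 T1 | T2 A | c
  A -> A A | T0 T1 | b
  T0 -> c
  T1 -> a
  T2 -> b

CYK fill:
  [0..0]={A,T2}  "b"  orig:{A}
  [1..1]={S,T0}  "c"  orig:{S}
  [2..2]={S,T0}  "c"  orig:{S}
  [3..3]={S,T0}  "c"  orig:{S}
  [4..4]={T1}  "a"  orig:{}
  [0..1]=∅  "bc"
  [1..2]=∅  "cc"
  [2..3]=∅  "cc"
  [3..4]={A}  "ca"
  [0..2]=∅  "bcc"
  [1..3]=∅  "ccc"
  [2..4]=∅  "cca"
  [0..3]=∅  "bccc"
  [1..4]=∅  "ccca"
  [0..4]=∅  "bccca"

S ∉ T[0,4] ⇒ NO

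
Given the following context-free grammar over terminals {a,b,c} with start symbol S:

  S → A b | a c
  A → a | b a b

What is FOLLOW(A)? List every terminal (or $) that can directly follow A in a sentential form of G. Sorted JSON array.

Compute FIRST by fixpoint:
[1]
  A via A→a: +{a}
  A via A→b a b: +{b}
  S via S→A b: +{a,b}
  FIRST[S]={a,b}  FIRST[A]={a,b}
[2] (stable)
  FIRST[S]={a,b}  FIRST[A]={a,b}

FOLLOW iteration:
seed FOLLOW(S) with $
iter 1:
  S→A b: FOLLOW(A) ⊇ FIRST(b) = {b}; new: +{b}
  S: {$}  A: {b}
iter 2: — fixpoint
  S: {$}  A: {b}

FOLLOW(A) = ["b"]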